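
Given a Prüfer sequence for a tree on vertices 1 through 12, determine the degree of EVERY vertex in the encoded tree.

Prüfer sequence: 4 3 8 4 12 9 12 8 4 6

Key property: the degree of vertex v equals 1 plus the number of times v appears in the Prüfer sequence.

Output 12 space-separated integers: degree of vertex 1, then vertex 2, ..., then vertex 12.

p_1 = 4: count[4] becomes 1
p_2 = 3: count[3] becomes 1
p_3 = 8: count[8] becomes 1
p_4 = 4: count[4] becomes 2
p_5 = 12: count[12] becomes 1
p_6 = 9: count[9] becomes 1
p_7 = 12: count[12] becomes 2
p_8 = 8: count[8] becomes 2
p_9 = 4: count[4] becomes 3
p_10 = 6: count[6] becomes 1
Degrees (1 + count): deg[1]=1+0=1, deg[2]=1+0=1, deg[3]=1+1=2, deg[4]=1+3=4, deg[5]=1+0=1, deg[6]=1+1=2, deg[7]=1+0=1, deg[8]=1+2=3, deg[9]=1+1=2, deg[10]=1+0=1, deg[11]=1+0=1, deg[12]=1+2=3

Answer: 1 1 2 4 1 2 1 3 2 1 1 3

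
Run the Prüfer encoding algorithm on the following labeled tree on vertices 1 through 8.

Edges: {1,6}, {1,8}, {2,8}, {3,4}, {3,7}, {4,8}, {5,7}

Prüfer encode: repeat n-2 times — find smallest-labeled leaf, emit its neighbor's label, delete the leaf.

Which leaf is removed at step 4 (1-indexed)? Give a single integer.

Step 1: current leaves = {2,5,6}. Remove leaf 2 (neighbor: 8).
Step 2: current leaves = {5,6}. Remove leaf 5 (neighbor: 7).
Step 3: current leaves = {6,7}. Remove leaf 6 (neighbor: 1).
Step 4: current leaves = {1,7}. Remove leaf 1 (neighbor: 8).

Answer: 1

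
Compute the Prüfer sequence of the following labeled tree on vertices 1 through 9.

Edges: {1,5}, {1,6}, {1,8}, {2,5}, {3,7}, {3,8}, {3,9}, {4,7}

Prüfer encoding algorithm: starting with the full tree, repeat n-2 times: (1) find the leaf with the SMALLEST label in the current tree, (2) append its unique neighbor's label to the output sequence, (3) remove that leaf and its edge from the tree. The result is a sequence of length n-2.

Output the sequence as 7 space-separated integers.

Answer: 5 7 1 1 8 3 3

Derivation:
Step 1: leaves = {2,4,6,9}. Remove smallest leaf 2, emit neighbor 5.
Step 2: leaves = {4,5,6,9}. Remove smallest leaf 4, emit neighbor 7.
Step 3: leaves = {5,6,7,9}. Remove smallest leaf 5, emit neighbor 1.
Step 4: leaves = {6,7,9}. Remove smallest leaf 6, emit neighbor 1.
Step 5: leaves = {1,7,9}. Remove smallest leaf 1, emit neighbor 8.
Step 6: leaves = {7,8,9}. Remove smallest leaf 7, emit neighbor 3.
Step 7: leaves = {8,9}. Remove smallest leaf 8, emit neighbor 3.
Done: 2 vertices remain (3, 9). Sequence = [5 7 1 1 8 3 3]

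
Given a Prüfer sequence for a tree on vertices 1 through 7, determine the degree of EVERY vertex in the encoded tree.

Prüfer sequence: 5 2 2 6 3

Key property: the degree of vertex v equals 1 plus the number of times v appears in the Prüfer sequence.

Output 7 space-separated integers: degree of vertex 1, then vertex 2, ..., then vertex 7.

p_1 = 5: count[5] becomes 1
p_2 = 2: count[2] becomes 1
p_3 = 2: count[2] becomes 2
p_4 = 6: count[6] becomes 1
p_5 = 3: count[3] becomes 1
Degrees (1 + count): deg[1]=1+0=1, deg[2]=1+2=3, deg[3]=1+1=2, deg[4]=1+0=1, deg[5]=1+1=2, deg[6]=1+1=2, deg[7]=1+0=1

Answer: 1 3 2 1 2 2 1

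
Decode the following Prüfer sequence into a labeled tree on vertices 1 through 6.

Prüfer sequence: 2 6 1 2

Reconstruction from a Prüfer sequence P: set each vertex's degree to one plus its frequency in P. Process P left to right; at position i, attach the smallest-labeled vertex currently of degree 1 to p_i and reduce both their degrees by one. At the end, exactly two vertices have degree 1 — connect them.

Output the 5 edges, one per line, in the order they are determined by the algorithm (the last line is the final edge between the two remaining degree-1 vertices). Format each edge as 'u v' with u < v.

Answer: 2 3
4 6
1 5
1 2
2 6

Derivation:
Initial degrees: {1:2, 2:3, 3:1, 4:1, 5:1, 6:2}
Step 1: smallest deg-1 vertex = 3, p_1 = 2. Add edge {2,3}. Now deg[3]=0, deg[2]=2.
Step 2: smallest deg-1 vertex = 4, p_2 = 6. Add edge {4,6}. Now deg[4]=0, deg[6]=1.
Step 3: smallest deg-1 vertex = 5, p_3 = 1. Add edge {1,5}. Now deg[5]=0, deg[1]=1.
Step 4: smallest deg-1 vertex = 1, p_4 = 2. Add edge {1,2}. Now deg[1]=0, deg[2]=1.
Final: two remaining deg-1 vertices are 2, 6. Add edge {2,6}.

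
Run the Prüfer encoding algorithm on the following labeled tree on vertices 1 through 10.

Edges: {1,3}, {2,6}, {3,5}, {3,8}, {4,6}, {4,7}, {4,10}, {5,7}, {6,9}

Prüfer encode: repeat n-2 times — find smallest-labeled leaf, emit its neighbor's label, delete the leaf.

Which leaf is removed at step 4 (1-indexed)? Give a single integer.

Step 1: current leaves = {1,2,8,9,10}. Remove leaf 1 (neighbor: 3).
Step 2: current leaves = {2,8,9,10}. Remove leaf 2 (neighbor: 6).
Step 3: current leaves = {8,9,10}. Remove leaf 8 (neighbor: 3).
Step 4: current leaves = {3,9,10}. Remove leaf 3 (neighbor: 5).

Answer: 3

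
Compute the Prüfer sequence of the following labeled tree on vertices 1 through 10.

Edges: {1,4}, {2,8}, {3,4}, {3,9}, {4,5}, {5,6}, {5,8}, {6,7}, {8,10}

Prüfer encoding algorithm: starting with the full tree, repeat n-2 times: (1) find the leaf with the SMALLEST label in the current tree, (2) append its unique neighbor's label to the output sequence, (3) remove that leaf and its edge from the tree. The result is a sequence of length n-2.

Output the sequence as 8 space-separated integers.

Answer: 4 8 6 5 3 4 5 8

Derivation:
Step 1: leaves = {1,2,7,9,10}. Remove smallest leaf 1, emit neighbor 4.
Step 2: leaves = {2,7,9,10}. Remove smallest leaf 2, emit neighbor 8.
Step 3: leaves = {7,9,10}. Remove smallest leaf 7, emit neighbor 6.
Step 4: leaves = {6,9,10}. Remove smallest leaf 6, emit neighbor 5.
Step 5: leaves = {9,10}. Remove smallest leaf 9, emit neighbor 3.
Step 6: leaves = {3,10}. Remove smallest leaf 3, emit neighbor 4.
Step 7: leaves = {4,10}. Remove smallest leaf 4, emit neighbor 5.
Step 8: leaves = {5,10}. Remove smallest leaf 5, emit neighbor 8.
Done: 2 vertices remain (8, 10). Sequence = [4 8 6 5 3 4 5 8]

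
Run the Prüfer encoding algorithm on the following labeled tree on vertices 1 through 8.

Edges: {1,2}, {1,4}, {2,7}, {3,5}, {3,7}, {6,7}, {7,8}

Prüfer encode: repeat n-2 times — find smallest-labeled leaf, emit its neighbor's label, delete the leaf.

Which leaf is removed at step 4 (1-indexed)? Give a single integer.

Answer: 5

Derivation:
Step 1: current leaves = {4,5,6,8}. Remove leaf 4 (neighbor: 1).
Step 2: current leaves = {1,5,6,8}. Remove leaf 1 (neighbor: 2).
Step 3: current leaves = {2,5,6,8}. Remove leaf 2 (neighbor: 7).
Step 4: current leaves = {5,6,8}. Remove leaf 5 (neighbor: 3).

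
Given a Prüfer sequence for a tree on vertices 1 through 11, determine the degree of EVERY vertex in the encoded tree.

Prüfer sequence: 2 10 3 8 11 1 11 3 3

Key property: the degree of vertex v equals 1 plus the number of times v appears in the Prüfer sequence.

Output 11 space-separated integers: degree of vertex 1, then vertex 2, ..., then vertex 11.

p_1 = 2: count[2] becomes 1
p_2 = 10: count[10] becomes 1
p_3 = 3: count[3] becomes 1
p_4 = 8: count[8] becomes 1
p_5 = 11: count[11] becomes 1
p_6 = 1: count[1] becomes 1
p_7 = 11: count[11] becomes 2
p_8 = 3: count[3] becomes 2
p_9 = 3: count[3] becomes 3
Degrees (1 + count): deg[1]=1+1=2, deg[2]=1+1=2, deg[3]=1+3=4, deg[4]=1+0=1, deg[5]=1+0=1, deg[6]=1+0=1, deg[7]=1+0=1, deg[8]=1+1=2, deg[9]=1+0=1, deg[10]=1+1=2, deg[11]=1+2=3

Answer: 2 2 4 1 1 1 1 2 1 2 3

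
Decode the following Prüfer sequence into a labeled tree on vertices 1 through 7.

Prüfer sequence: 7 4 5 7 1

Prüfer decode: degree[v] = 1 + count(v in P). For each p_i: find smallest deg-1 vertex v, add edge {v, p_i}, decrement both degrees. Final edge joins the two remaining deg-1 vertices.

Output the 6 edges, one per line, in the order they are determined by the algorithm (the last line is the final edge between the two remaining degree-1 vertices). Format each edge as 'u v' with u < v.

Initial degrees: {1:2, 2:1, 3:1, 4:2, 5:2, 6:1, 7:3}
Step 1: smallest deg-1 vertex = 2, p_1 = 7. Add edge {2,7}. Now deg[2]=0, deg[7]=2.
Step 2: smallest deg-1 vertex = 3, p_2 = 4. Add edge {3,4}. Now deg[3]=0, deg[4]=1.
Step 3: smallest deg-1 vertex = 4, p_3 = 5. Add edge {4,5}. Now deg[4]=0, deg[5]=1.
Step 4: smallest deg-1 vertex = 5, p_4 = 7. Add edge {5,7}. Now deg[5]=0, deg[7]=1.
Step 5: smallest deg-1 vertex = 6, p_5 = 1. Add edge {1,6}. Now deg[6]=0, deg[1]=1.
Final: two remaining deg-1 vertices are 1, 7. Add edge {1,7}.

Answer: 2 7
3 4
4 5
5 7
1 6
1 7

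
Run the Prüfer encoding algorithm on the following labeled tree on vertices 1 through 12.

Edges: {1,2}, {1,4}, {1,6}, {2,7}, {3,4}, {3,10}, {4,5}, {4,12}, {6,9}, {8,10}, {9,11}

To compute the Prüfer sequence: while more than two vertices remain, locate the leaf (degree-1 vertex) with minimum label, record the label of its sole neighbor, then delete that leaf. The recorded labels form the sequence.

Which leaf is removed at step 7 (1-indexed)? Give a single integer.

Answer: 11

Derivation:
Step 1: current leaves = {5,7,8,11,12}. Remove leaf 5 (neighbor: 4).
Step 2: current leaves = {7,8,11,12}. Remove leaf 7 (neighbor: 2).
Step 3: current leaves = {2,8,11,12}. Remove leaf 2 (neighbor: 1).
Step 4: current leaves = {8,11,12}. Remove leaf 8 (neighbor: 10).
Step 5: current leaves = {10,11,12}. Remove leaf 10 (neighbor: 3).
Step 6: current leaves = {3,11,12}. Remove leaf 3 (neighbor: 4).
Step 7: current leaves = {11,12}. Remove leaf 11 (neighbor: 9).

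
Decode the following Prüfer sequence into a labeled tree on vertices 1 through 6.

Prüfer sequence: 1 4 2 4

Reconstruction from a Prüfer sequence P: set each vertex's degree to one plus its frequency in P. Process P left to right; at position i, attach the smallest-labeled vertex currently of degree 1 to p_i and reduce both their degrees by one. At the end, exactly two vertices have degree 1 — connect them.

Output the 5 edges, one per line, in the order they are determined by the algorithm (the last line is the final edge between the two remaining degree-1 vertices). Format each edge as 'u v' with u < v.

Answer: 1 3
1 4
2 5
2 4
4 6

Derivation:
Initial degrees: {1:2, 2:2, 3:1, 4:3, 5:1, 6:1}
Step 1: smallest deg-1 vertex = 3, p_1 = 1. Add edge {1,3}. Now deg[3]=0, deg[1]=1.
Step 2: smallest deg-1 vertex = 1, p_2 = 4. Add edge {1,4}. Now deg[1]=0, deg[4]=2.
Step 3: smallest deg-1 vertex = 5, p_3 = 2. Add edge {2,5}. Now deg[5]=0, deg[2]=1.
Step 4: smallest deg-1 vertex = 2, p_4 = 4. Add edge {2,4}. Now deg[2]=0, deg[4]=1.
Final: two remaining deg-1 vertices are 4, 6. Add edge {4,6}.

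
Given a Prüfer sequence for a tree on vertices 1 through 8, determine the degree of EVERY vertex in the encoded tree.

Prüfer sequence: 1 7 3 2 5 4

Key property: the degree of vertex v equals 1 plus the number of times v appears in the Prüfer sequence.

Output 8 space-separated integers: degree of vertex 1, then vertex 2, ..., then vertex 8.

Answer: 2 2 2 2 2 1 2 1

Derivation:
p_1 = 1: count[1] becomes 1
p_2 = 7: count[7] becomes 1
p_3 = 3: count[3] becomes 1
p_4 = 2: count[2] becomes 1
p_5 = 5: count[5] becomes 1
p_6 = 4: count[4] becomes 1
Degrees (1 + count): deg[1]=1+1=2, deg[2]=1+1=2, deg[3]=1+1=2, deg[4]=1+1=2, deg[5]=1+1=2, deg[6]=1+0=1, deg[7]=1+1=2, deg[8]=1+0=1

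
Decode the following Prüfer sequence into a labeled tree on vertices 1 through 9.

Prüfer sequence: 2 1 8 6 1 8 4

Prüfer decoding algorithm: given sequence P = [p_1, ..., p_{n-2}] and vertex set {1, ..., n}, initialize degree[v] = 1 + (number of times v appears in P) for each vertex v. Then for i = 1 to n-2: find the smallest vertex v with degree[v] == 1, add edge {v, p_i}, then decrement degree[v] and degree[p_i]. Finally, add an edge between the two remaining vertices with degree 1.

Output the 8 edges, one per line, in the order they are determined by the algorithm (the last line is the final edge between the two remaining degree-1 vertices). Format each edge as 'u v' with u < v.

Answer: 2 3
1 2
5 8
6 7
1 6
1 8
4 8
4 9

Derivation:
Initial degrees: {1:3, 2:2, 3:1, 4:2, 5:1, 6:2, 7:1, 8:3, 9:1}
Step 1: smallest deg-1 vertex = 3, p_1 = 2. Add edge {2,3}. Now deg[3]=0, deg[2]=1.
Step 2: smallest deg-1 vertex = 2, p_2 = 1. Add edge {1,2}. Now deg[2]=0, deg[1]=2.
Step 3: smallest deg-1 vertex = 5, p_3 = 8. Add edge {5,8}. Now deg[5]=0, deg[8]=2.
Step 4: smallest deg-1 vertex = 7, p_4 = 6. Add edge {6,7}. Now deg[7]=0, deg[6]=1.
Step 5: smallest deg-1 vertex = 6, p_5 = 1. Add edge {1,6}. Now deg[6]=0, deg[1]=1.
Step 6: smallest deg-1 vertex = 1, p_6 = 8. Add edge {1,8}. Now deg[1]=0, deg[8]=1.
Step 7: smallest deg-1 vertex = 8, p_7 = 4. Add edge {4,8}. Now deg[8]=0, deg[4]=1.
Final: two remaining deg-1 vertices are 4, 9. Add edge {4,9}.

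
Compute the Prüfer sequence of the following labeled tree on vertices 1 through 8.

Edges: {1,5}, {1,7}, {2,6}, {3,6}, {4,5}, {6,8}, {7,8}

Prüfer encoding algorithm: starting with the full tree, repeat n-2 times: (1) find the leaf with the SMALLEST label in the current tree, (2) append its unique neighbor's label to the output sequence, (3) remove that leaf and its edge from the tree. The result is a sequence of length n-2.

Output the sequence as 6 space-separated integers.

Answer: 6 6 5 1 7 8

Derivation:
Step 1: leaves = {2,3,4}. Remove smallest leaf 2, emit neighbor 6.
Step 2: leaves = {3,4}. Remove smallest leaf 3, emit neighbor 6.
Step 3: leaves = {4,6}. Remove smallest leaf 4, emit neighbor 5.
Step 4: leaves = {5,6}. Remove smallest leaf 5, emit neighbor 1.
Step 5: leaves = {1,6}. Remove smallest leaf 1, emit neighbor 7.
Step 6: leaves = {6,7}. Remove smallest leaf 6, emit neighbor 8.
Done: 2 vertices remain (7, 8). Sequence = [6 6 5 1 7 8]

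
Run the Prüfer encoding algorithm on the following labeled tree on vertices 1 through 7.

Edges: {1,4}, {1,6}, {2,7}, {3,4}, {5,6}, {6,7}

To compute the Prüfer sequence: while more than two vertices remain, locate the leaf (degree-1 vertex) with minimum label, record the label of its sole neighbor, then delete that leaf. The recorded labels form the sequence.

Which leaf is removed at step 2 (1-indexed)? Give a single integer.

Step 1: current leaves = {2,3,5}. Remove leaf 2 (neighbor: 7).
Step 2: current leaves = {3,5,7}. Remove leaf 3 (neighbor: 4).

Answer: 3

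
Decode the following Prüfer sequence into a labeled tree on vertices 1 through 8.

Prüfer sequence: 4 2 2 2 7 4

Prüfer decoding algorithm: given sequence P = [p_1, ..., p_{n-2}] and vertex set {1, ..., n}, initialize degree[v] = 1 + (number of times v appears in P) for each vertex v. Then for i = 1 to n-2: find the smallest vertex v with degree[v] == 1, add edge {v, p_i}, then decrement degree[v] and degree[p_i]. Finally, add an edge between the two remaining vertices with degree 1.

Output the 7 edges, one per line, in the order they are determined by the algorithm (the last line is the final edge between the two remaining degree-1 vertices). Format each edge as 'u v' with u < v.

Initial degrees: {1:1, 2:4, 3:1, 4:3, 5:1, 6:1, 7:2, 8:1}
Step 1: smallest deg-1 vertex = 1, p_1 = 4. Add edge {1,4}. Now deg[1]=0, deg[4]=2.
Step 2: smallest deg-1 vertex = 3, p_2 = 2. Add edge {2,3}. Now deg[3]=0, deg[2]=3.
Step 3: smallest deg-1 vertex = 5, p_3 = 2. Add edge {2,5}. Now deg[5]=0, deg[2]=2.
Step 4: smallest deg-1 vertex = 6, p_4 = 2. Add edge {2,6}. Now deg[6]=0, deg[2]=1.
Step 5: smallest deg-1 vertex = 2, p_5 = 7. Add edge {2,7}. Now deg[2]=0, deg[7]=1.
Step 6: smallest deg-1 vertex = 7, p_6 = 4. Add edge {4,7}. Now deg[7]=0, deg[4]=1.
Final: two remaining deg-1 vertices are 4, 8. Add edge {4,8}.

Answer: 1 4
2 3
2 5
2 6
2 7
4 7
4 8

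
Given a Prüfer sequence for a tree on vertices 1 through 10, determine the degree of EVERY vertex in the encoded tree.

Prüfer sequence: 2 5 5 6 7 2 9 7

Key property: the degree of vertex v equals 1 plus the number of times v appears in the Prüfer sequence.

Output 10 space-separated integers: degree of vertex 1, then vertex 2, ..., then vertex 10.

p_1 = 2: count[2] becomes 1
p_2 = 5: count[5] becomes 1
p_3 = 5: count[5] becomes 2
p_4 = 6: count[6] becomes 1
p_5 = 7: count[7] becomes 1
p_6 = 2: count[2] becomes 2
p_7 = 9: count[9] becomes 1
p_8 = 7: count[7] becomes 2
Degrees (1 + count): deg[1]=1+0=1, deg[2]=1+2=3, deg[3]=1+0=1, deg[4]=1+0=1, deg[5]=1+2=3, deg[6]=1+1=2, deg[7]=1+2=3, deg[8]=1+0=1, deg[9]=1+1=2, deg[10]=1+0=1

Answer: 1 3 1 1 3 2 3 1 2 1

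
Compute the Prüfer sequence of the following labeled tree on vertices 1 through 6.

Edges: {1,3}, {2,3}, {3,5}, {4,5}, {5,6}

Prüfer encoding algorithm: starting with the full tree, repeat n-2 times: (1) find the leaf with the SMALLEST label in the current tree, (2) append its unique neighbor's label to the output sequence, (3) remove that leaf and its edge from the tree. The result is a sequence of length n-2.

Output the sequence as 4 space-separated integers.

Answer: 3 3 5 5

Derivation:
Step 1: leaves = {1,2,4,6}. Remove smallest leaf 1, emit neighbor 3.
Step 2: leaves = {2,4,6}. Remove smallest leaf 2, emit neighbor 3.
Step 3: leaves = {3,4,6}. Remove smallest leaf 3, emit neighbor 5.
Step 4: leaves = {4,6}. Remove smallest leaf 4, emit neighbor 5.
Done: 2 vertices remain (5, 6). Sequence = [3 3 5 5]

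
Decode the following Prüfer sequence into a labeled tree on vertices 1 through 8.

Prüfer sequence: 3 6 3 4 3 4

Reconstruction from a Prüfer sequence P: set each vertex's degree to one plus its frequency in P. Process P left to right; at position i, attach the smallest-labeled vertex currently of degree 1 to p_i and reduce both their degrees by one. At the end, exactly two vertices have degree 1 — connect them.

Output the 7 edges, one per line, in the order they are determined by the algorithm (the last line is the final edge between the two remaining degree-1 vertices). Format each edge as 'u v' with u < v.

Initial degrees: {1:1, 2:1, 3:4, 4:3, 5:1, 6:2, 7:1, 8:1}
Step 1: smallest deg-1 vertex = 1, p_1 = 3. Add edge {1,3}. Now deg[1]=0, deg[3]=3.
Step 2: smallest deg-1 vertex = 2, p_2 = 6. Add edge {2,6}. Now deg[2]=0, deg[6]=1.
Step 3: smallest deg-1 vertex = 5, p_3 = 3. Add edge {3,5}. Now deg[5]=0, deg[3]=2.
Step 4: smallest deg-1 vertex = 6, p_4 = 4. Add edge {4,6}. Now deg[6]=0, deg[4]=2.
Step 5: smallest deg-1 vertex = 7, p_5 = 3. Add edge {3,7}. Now deg[7]=0, deg[3]=1.
Step 6: smallest deg-1 vertex = 3, p_6 = 4. Add edge {3,4}. Now deg[3]=0, deg[4]=1.
Final: two remaining deg-1 vertices are 4, 8. Add edge {4,8}.

Answer: 1 3
2 6
3 5
4 6
3 7
3 4
4 8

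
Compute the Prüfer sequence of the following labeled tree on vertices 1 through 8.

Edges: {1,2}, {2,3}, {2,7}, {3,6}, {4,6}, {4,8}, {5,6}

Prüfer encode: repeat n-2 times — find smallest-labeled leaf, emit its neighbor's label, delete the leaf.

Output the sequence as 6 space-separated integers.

Step 1: leaves = {1,5,7,8}. Remove smallest leaf 1, emit neighbor 2.
Step 2: leaves = {5,7,8}. Remove smallest leaf 5, emit neighbor 6.
Step 3: leaves = {7,8}. Remove smallest leaf 7, emit neighbor 2.
Step 4: leaves = {2,8}. Remove smallest leaf 2, emit neighbor 3.
Step 5: leaves = {3,8}. Remove smallest leaf 3, emit neighbor 6.
Step 6: leaves = {6,8}. Remove smallest leaf 6, emit neighbor 4.
Done: 2 vertices remain (4, 8). Sequence = [2 6 2 3 6 4]

Answer: 2 6 2 3 6 4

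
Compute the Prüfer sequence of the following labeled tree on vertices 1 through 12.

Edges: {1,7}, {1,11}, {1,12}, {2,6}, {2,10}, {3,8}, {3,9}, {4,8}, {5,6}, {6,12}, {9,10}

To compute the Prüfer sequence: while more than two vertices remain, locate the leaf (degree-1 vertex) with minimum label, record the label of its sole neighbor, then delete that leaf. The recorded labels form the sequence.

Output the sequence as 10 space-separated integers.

Answer: 8 6 1 3 9 10 2 6 12 1

Derivation:
Step 1: leaves = {4,5,7,11}. Remove smallest leaf 4, emit neighbor 8.
Step 2: leaves = {5,7,8,11}. Remove smallest leaf 5, emit neighbor 6.
Step 3: leaves = {7,8,11}. Remove smallest leaf 7, emit neighbor 1.
Step 4: leaves = {8,11}. Remove smallest leaf 8, emit neighbor 3.
Step 5: leaves = {3,11}. Remove smallest leaf 3, emit neighbor 9.
Step 6: leaves = {9,11}. Remove smallest leaf 9, emit neighbor 10.
Step 7: leaves = {10,11}. Remove smallest leaf 10, emit neighbor 2.
Step 8: leaves = {2,11}. Remove smallest leaf 2, emit neighbor 6.
Step 9: leaves = {6,11}. Remove smallest leaf 6, emit neighbor 12.
Step 10: leaves = {11,12}. Remove smallest leaf 11, emit neighbor 1.
Done: 2 vertices remain (1, 12). Sequence = [8 6 1 3 9 10 2 6 12 1]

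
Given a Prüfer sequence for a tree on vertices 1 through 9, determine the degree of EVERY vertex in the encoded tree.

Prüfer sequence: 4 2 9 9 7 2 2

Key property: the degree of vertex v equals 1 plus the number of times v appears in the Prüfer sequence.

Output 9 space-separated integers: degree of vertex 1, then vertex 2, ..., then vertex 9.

Answer: 1 4 1 2 1 1 2 1 3

Derivation:
p_1 = 4: count[4] becomes 1
p_2 = 2: count[2] becomes 1
p_3 = 9: count[9] becomes 1
p_4 = 9: count[9] becomes 2
p_5 = 7: count[7] becomes 1
p_6 = 2: count[2] becomes 2
p_7 = 2: count[2] becomes 3
Degrees (1 + count): deg[1]=1+0=1, deg[2]=1+3=4, deg[3]=1+0=1, deg[4]=1+1=2, deg[5]=1+0=1, deg[6]=1+0=1, deg[7]=1+1=2, deg[8]=1+0=1, deg[9]=1+2=3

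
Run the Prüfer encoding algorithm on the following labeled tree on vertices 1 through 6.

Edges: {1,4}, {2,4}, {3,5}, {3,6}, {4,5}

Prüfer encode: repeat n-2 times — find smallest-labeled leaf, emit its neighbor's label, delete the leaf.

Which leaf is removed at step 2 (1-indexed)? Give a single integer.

Step 1: current leaves = {1,2,6}. Remove leaf 1 (neighbor: 4).
Step 2: current leaves = {2,6}. Remove leaf 2 (neighbor: 4).

Answer: 2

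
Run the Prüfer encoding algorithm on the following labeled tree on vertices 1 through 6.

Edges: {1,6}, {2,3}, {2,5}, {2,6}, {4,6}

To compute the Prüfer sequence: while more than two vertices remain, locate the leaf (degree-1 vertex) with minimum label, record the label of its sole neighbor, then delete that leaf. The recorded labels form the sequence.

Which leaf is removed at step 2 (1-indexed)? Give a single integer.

Answer: 3

Derivation:
Step 1: current leaves = {1,3,4,5}. Remove leaf 1 (neighbor: 6).
Step 2: current leaves = {3,4,5}. Remove leaf 3 (neighbor: 2).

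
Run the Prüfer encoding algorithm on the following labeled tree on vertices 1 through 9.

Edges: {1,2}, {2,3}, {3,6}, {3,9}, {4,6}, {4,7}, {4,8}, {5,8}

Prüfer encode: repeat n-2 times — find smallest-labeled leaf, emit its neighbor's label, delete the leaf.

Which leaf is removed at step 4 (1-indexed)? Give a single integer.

Step 1: current leaves = {1,5,7,9}. Remove leaf 1 (neighbor: 2).
Step 2: current leaves = {2,5,7,9}. Remove leaf 2 (neighbor: 3).
Step 3: current leaves = {5,7,9}. Remove leaf 5 (neighbor: 8).
Step 4: current leaves = {7,8,9}. Remove leaf 7 (neighbor: 4).

Answer: 7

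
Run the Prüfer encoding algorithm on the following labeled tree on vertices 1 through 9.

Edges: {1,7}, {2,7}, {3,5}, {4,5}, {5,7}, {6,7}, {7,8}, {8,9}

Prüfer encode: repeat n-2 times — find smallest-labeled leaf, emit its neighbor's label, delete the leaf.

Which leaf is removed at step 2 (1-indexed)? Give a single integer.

Answer: 2

Derivation:
Step 1: current leaves = {1,2,3,4,6,9}. Remove leaf 1 (neighbor: 7).
Step 2: current leaves = {2,3,4,6,9}. Remove leaf 2 (neighbor: 7).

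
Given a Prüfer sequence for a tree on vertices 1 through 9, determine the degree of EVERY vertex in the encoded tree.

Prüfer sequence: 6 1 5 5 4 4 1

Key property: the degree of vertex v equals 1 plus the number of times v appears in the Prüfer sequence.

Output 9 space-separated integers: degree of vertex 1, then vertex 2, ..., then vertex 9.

Answer: 3 1 1 3 3 2 1 1 1

Derivation:
p_1 = 6: count[6] becomes 1
p_2 = 1: count[1] becomes 1
p_3 = 5: count[5] becomes 1
p_4 = 5: count[5] becomes 2
p_5 = 4: count[4] becomes 1
p_6 = 4: count[4] becomes 2
p_7 = 1: count[1] becomes 2
Degrees (1 + count): deg[1]=1+2=3, deg[2]=1+0=1, deg[3]=1+0=1, deg[4]=1+2=3, deg[5]=1+2=3, deg[6]=1+1=2, deg[7]=1+0=1, deg[8]=1+0=1, deg[9]=1+0=1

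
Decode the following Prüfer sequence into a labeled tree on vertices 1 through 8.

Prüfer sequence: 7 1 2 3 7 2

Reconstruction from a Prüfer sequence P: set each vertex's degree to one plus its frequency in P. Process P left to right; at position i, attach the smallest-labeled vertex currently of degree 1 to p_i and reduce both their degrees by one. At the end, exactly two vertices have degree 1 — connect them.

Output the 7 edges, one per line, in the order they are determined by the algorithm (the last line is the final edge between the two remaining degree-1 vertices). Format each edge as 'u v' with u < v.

Initial degrees: {1:2, 2:3, 3:2, 4:1, 5:1, 6:1, 7:3, 8:1}
Step 1: smallest deg-1 vertex = 4, p_1 = 7. Add edge {4,7}. Now deg[4]=0, deg[7]=2.
Step 2: smallest deg-1 vertex = 5, p_2 = 1. Add edge {1,5}. Now deg[5]=0, deg[1]=1.
Step 3: smallest deg-1 vertex = 1, p_3 = 2. Add edge {1,2}. Now deg[1]=0, deg[2]=2.
Step 4: smallest deg-1 vertex = 6, p_4 = 3. Add edge {3,6}. Now deg[6]=0, deg[3]=1.
Step 5: smallest deg-1 vertex = 3, p_5 = 7. Add edge {3,7}. Now deg[3]=0, deg[7]=1.
Step 6: smallest deg-1 vertex = 7, p_6 = 2. Add edge {2,7}. Now deg[7]=0, deg[2]=1.
Final: two remaining deg-1 vertices are 2, 8. Add edge {2,8}.

Answer: 4 7
1 5
1 2
3 6
3 7
2 7
2 8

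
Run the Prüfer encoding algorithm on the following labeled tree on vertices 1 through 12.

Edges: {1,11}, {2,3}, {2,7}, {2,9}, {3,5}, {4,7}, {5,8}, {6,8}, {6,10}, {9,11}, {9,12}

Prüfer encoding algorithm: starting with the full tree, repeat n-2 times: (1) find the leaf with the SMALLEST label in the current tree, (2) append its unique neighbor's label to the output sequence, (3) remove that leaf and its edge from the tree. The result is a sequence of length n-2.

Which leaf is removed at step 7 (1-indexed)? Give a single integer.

Answer: 5

Derivation:
Step 1: current leaves = {1,4,10,12}. Remove leaf 1 (neighbor: 11).
Step 2: current leaves = {4,10,11,12}. Remove leaf 4 (neighbor: 7).
Step 3: current leaves = {7,10,11,12}. Remove leaf 7 (neighbor: 2).
Step 4: current leaves = {10,11,12}. Remove leaf 10 (neighbor: 6).
Step 5: current leaves = {6,11,12}. Remove leaf 6 (neighbor: 8).
Step 6: current leaves = {8,11,12}. Remove leaf 8 (neighbor: 5).
Step 7: current leaves = {5,11,12}. Remove leaf 5 (neighbor: 3).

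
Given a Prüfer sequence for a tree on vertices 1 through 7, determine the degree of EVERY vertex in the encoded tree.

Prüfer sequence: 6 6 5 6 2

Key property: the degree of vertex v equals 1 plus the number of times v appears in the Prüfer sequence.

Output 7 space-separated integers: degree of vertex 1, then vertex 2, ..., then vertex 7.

p_1 = 6: count[6] becomes 1
p_2 = 6: count[6] becomes 2
p_3 = 5: count[5] becomes 1
p_4 = 6: count[6] becomes 3
p_5 = 2: count[2] becomes 1
Degrees (1 + count): deg[1]=1+0=1, deg[2]=1+1=2, deg[3]=1+0=1, deg[4]=1+0=1, deg[5]=1+1=2, deg[6]=1+3=4, deg[7]=1+0=1

Answer: 1 2 1 1 2 4 1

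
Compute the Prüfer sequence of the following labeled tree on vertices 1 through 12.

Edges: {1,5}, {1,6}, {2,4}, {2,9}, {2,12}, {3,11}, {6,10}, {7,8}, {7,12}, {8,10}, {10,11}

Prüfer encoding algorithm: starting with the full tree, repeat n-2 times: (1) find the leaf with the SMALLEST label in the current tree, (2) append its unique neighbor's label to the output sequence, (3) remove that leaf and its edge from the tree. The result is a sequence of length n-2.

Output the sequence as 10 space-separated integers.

Answer: 11 2 1 6 10 2 12 10 8 7

Derivation:
Step 1: leaves = {3,4,5,9}. Remove smallest leaf 3, emit neighbor 11.
Step 2: leaves = {4,5,9,11}. Remove smallest leaf 4, emit neighbor 2.
Step 3: leaves = {5,9,11}. Remove smallest leaf 5, emit neighbor 1.
Step 4: leaves = {1,9,11}. Remove smallest leaf 1, emit neighbor 6.
Step 5: leaves = {6,9,11}. Remove smallest leaf 6, emit neighbor 10.
Step 6: leaves = {9,11}. Remove smallest leaf 9, emit neighbor 2.
Step 7: leaves = {2,11}. Remove smallest leaf 2, emit neighbor 12.
Step 8: leaves = {11,12}. Remove smallest leaf 11, emit neighbor 10.
Step 9: leaves = {10,12}. Remove smallest leaf 10, emit neighbor 8.
Step 10: leaves = {8,12}. Remove smallest leaf 8, emit neighbor 7.
Done: 2 vertices remain (7, 12). Sequence = [11 2 1 6 10 2 12 10 8 7]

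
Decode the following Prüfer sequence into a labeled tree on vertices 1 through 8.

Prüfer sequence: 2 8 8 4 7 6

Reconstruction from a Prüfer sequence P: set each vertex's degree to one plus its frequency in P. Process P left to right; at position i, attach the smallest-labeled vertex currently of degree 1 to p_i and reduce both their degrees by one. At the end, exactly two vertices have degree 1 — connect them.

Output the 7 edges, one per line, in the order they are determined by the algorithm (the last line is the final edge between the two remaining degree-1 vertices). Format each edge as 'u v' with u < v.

Initial degrees: {1:1, 2:2, 3:1, 4:2, 5:1, 6:2, 7:2, 8:3}
Step 1: smallest deg-1 vertex = 1, p_1 = 2. Add edge {1,2}. Now deg[1]=0, deg[2]=1.
Step 2: smallest deg-1 vertex = 2, p_2 = 8. Add edge {2,8}. Now deg[2]=0, deg[8]=2.
Step 3: smallest deg-1 vertex = 3, p_3 = 8. Add edge {3,8}. Now deg[3]=0, deg[8]=1.
Step 4: smallest deg-1 vertex = 5, p_4 = 4. Add edge {4,5}. Now deg[5]=0, deg[4]=1.
Step 5: smallest deg-1 vertex = 4, p_5 = 7. Add edge {4,7}. Now deg[4]=0, deg[7]=1.
Step 6: smallest deg-1 vertex = 7, p_6 = 6. Add edge {6,7}. Now deg[7]=0, deg[6]=1.
Final: two remaining deg-1 vertices are 6, 8. Add edge {6,8}.

Answer: 1 2
2 8
3 8
4 5
4 7
6 7
6 8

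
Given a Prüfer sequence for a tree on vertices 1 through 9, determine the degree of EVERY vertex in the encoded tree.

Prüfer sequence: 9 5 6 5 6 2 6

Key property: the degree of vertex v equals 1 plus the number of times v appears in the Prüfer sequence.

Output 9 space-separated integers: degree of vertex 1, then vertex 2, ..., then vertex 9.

Answer: 1 2 1 1 3 4 1 1 2

Derivation:
p_1 = 9: count[9] becomes 1
p_2 = 5: count[5] becomes 1
p_3 = 6: count[6] becomes 1
p_4 = 5: count[5] becomes 2
p_5 = 6: count[6] becomes 2
p_6 = 2: count[2] becomes 1
p_7 = 6: count[6] becomes 3
Degrees (1 + count): deg[1]=1+0=1, deg[2]=1+1=2, deg[3]=1+0=1, deg[4]=1+0=1, deg[5]=1+2=3, deg[6]=1+3=4, deg[7]=1+0=1, deg[8]=1+0=1, deg[9]=1+1=2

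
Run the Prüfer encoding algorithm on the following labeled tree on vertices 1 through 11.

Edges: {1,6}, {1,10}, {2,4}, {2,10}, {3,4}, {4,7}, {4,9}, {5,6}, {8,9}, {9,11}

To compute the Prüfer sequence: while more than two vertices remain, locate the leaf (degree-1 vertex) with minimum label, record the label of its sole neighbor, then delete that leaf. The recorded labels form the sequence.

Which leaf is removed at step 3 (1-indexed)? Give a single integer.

Answer: 6

Derivation:
Step 1: current leaves = {3,5,7,8,11}. Remove leaf 3 (neighbor: 4).
Step 2: current leaves = {5,7,8,11}. Remove leaf 5 (neighbor: 6).
Step 3: current leaves = {6,7,8,11}. Remove leaf 6 (neighbor: 1).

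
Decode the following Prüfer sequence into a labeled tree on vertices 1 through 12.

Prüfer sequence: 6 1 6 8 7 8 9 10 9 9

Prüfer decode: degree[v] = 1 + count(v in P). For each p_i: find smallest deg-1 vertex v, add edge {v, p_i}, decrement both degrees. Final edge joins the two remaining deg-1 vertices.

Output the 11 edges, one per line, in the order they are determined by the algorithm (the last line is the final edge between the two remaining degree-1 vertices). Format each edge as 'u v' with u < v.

Initial degrees: {1:2, 2:1, 3:1, 4:1, 5:1, 6:3, 7:2, 8:3, 9:4, 10:2, 11:1, 12:1}
Step 1: smallest deg-1 vertex = 2, p_1 = 6. Add edge {2,6}. Now deg[2]=0, deg[6]=2.
Step 2: smallest deg-1 vertex = 3, p_2 = 1. Add edge {1,3}. Now deg[3]=0, deg[1]=1.
Step 3: smallest deg-1 vertex = 1, p_3 = 6. Add edge {1,6}. Now deg[1]=0, deg[6]=1.
Step 4: smallest deg-1 vertex = 4, p_4 = 8. Add edge {4,8}. Now deg[4]=0, deg[8]=2.
Step 5: smallest deg-1 vertex = 5, p_5 = 7. Add edge {5,7}. Now deg[5]=0, deg[7]=1.
Step 6: smallest deg-1 vertex = 6, p_6 = 8. Add edge {6,8}. Now deg[6]=0, deg[8]=1.
Step 7: smallest deg-1 vertex = 7, p_7 = 9. Add edge {7,9}. Now deg[7]=0, deg[9]=3.
Step 8: smallest deg-1 vertex = 8, p_8 = 10. Add edge {8,10}. Now deg[8]=0, deg[10]=1.
Step 9: smallest deg-1 vertex = 10, p_9 = 9. Add edge {9,10}. Now deg[10]=0, deg[9]=2.
Step 10: smallest deg-1 vertex = 11, p_10 = 9. Add edge {9,11}. Now deg[11]=0, deg[9]=1.
Final: two remaining deg-1 vertices are 9, 12. Add edge {9,12}.

Answer: 2 6
1 3
1 6
4 8
5 7
6 8
7 9
8 10
9 10
9 11
9 12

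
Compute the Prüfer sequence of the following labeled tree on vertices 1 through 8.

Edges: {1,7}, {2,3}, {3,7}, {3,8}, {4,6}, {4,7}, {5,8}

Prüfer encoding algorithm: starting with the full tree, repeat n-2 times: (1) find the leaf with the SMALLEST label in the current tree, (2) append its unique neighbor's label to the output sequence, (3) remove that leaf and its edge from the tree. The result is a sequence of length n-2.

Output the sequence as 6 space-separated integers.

Step 1: leaves = {1,2,5,6}. Remove smallest leaf 1, emit neighbor 7.
Step 2: leaves = {2,5,6}. Remove smallest leaf 2, emit neighbor 3.
Step 3: leaves = {5,6}. Remove smallest leaf 5, emit neighbor 8.
Step 4: leaves = {6,8}. Remove smallest leaf 6, emit neighbor 4.
Step 5: leaves = {4,8}. Remove smallest leaf 4, emit neighbor 7.
Step 6: leaves = {7,8}. Remove smallest leaf 7, emit neighbor 3.
Done: 2 vertices remain (3, 8). Sequence = [7 3 8 4 7 3]

Answer: 7 3 8 4 7 3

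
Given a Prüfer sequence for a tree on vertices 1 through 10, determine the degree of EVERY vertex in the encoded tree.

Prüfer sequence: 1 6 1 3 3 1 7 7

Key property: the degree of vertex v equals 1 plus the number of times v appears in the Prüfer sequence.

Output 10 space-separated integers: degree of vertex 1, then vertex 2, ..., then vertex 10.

p_1 = 1: count[1] becomes 1
p_2 = 6: count[6] becomes 1
p_3 = 1: count[1] becomes 2
p_4 = 3: count[3] becomes 1
p_5 = 3: count[3] becomes 2
p_6 = 1: count[1] becomes 3
p_7 = 7: count[7] becomes 1
p_8 = 7: count[7] becomes 2
Degrees (1 + count): deg[1]=1+3=4, deg[2]=1+0=1, deg[3]=1+2=3, deg[4]=1+0=1, deg[5]=1+0=1, deg[6]=1+1=2, deg[7]=1+2=3, deg[8]=1+0=1, deg[9]=1+0=1, deg[10]=1+0=1

Answer: 4 1 3 1 1 2 3 1 1 1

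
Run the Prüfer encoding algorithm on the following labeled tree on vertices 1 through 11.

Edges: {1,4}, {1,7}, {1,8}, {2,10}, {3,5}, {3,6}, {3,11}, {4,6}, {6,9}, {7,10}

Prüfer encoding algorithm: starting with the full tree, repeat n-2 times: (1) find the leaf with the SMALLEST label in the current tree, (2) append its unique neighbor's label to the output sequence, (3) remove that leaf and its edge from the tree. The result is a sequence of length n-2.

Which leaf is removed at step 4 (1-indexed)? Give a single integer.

Step 1: current leaves = {2,5,8,9,11}. Remove leaf 2 (neighbor: 10).
Step 2: current leaves = {5,8,9,10,11}. Remove leaf 5 (neighbor: 3).
Step 3: current leaves = {8,9,10,11}. Remove leaf 8 (neighbor: 1).
Step 4: current leaves = {9,10,11}. Remove leaf 9 (neighbor: 6).

Answer: 9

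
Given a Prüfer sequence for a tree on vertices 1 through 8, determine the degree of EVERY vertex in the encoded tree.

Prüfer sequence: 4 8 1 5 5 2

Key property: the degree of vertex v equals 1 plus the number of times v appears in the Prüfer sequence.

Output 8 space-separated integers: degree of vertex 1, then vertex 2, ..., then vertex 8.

p_1 = 4: count[4] becomes 1
p_2 = 8: count[8] becomes 1
p_3 = 1: count[1] becomes 1
p_4 = 5: count[5] becomes 1
p_5 = 5: count[5] becomes 2
p_6 = 2: count[2] becomes 1
Degrees (1 + count): deg[1]=1+1=2, deg[2]=1+1=2, deg[3]=1+0=1, deg[4]=1+1=2, deg[5]=1+2=3, deg[6]=1+0=1, deg[7]=1+0=1, deg[8]=1+1=2

Answer: 2 2 1 2 3 1 1 2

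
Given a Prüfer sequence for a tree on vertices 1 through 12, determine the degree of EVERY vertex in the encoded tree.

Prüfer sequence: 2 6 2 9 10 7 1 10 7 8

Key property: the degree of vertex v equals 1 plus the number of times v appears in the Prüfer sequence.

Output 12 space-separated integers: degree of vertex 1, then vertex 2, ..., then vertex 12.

p_1 = 2: count[2] becomes 1
p_2 = 6: count[6] becomes 1
p_3 = 2: count[2] becomes 2
p_4 = 9: count[9] becomes 1
p_5 = 10: count[10] becomes 1
p_6 = 7: count[7] becomes 1
p_7 = 1: count[1] becomes 1
p_8 = 10: count[10] becomes 2
p_9 = 7: count[7] becomes 2
p_10 = 8: count[8] becomes 1
Degrees (1 + count): deg[1]=1+1=2, deg[2]=1+2=3, deg[3]=1+0=1, deg[4]=1+0=1, deg[5]=1+0=1, deg[6]=1+1=2, deg[7]=1+2=3, deg[8]=1+1=2, deg[9]=1+1=2, deg[10]=1+2=3, deg[11]=1+0=1, deg[12]=1+0=1

Answer: 2 3 1 1 1 2 3 2 2 3 1 1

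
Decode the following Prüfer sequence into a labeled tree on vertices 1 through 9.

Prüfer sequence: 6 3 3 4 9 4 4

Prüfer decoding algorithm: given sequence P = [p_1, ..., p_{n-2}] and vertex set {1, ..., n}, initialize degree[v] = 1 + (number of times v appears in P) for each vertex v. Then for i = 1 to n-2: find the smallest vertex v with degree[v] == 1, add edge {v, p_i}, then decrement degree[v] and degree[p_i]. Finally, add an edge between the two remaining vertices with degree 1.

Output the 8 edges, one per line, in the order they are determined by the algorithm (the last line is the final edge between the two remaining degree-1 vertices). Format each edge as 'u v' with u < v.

Answer: 1 6
2 3
3 5
3 4
6 9
4 7
4 8
4 9

Derivation:
Initial degrees: {1:1, 2:1, 3:3, 4:4, 5:1, 6:2, 7:1, 8:1, 9:2}
Step 1: smallest deg-1 vertex = 1, p_1 = 6. Add edge {1,6}. Now deg[1]=0, deg[6]=1.
Step 2: smallest deg-1 vertex = 2, p_2 = 3. Add edge {2,3}. Now deg[2]=0, deg[3]=2.
Step 3: smallest deg-1 vertex = 5, p_3 = 3. Add edge {3,5}. Now deg[5]=0, deg[3]=1.
Step 4: smallest deg-1 vertex = 3, p_4 = 4. Add edge {3,4}. Now deg[3]=0, deg[4]=3.
Step 5: smallest deg-1 vertex = 6, p_5 = 9. Add edge {6,9}. Now deg[6]=0, deg[9]=1.
Step 6: smallest deg-1 vertex = 7, p_6 = 4. Add edge {4,7}. Now deg[7]=0, deg[4]=2.
Step 7: smallest deg-1 vertex = 8, p_7 = 4. Add edge {4,8}. Now deg[8]=0, deg[4]=1.
Final: two remaining deg-1 vertices are 4, 9. Add edge {4,9}.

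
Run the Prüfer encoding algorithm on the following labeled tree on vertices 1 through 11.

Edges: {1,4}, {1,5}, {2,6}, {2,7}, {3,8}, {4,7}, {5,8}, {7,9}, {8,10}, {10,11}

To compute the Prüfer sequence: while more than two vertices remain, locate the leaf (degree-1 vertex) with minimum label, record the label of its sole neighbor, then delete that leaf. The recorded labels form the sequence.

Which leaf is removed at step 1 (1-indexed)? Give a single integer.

Step 1: current leaves = {3,6,9,11}. Remove leaf 3 (neighbor: 8).

Answer: 3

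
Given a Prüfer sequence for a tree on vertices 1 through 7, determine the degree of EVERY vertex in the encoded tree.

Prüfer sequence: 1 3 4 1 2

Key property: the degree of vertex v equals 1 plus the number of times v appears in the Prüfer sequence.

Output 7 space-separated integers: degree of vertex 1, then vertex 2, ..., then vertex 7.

p_1 = 1: count[1] becomes 1
p_2 = 3: count[3] becomes 1
p_3 = 4: count[4] becomes 1
p_4 = 1: count[1] becomes 2
p_5 = 2: count[2] becomes 1
Degrees (1 + count): deg[1]=1+2=3, deg[2]=1+1=2, deg[3]=1+1=2, deg[4]=1+1=2, deg[5]=1+0=1, deg[6]=1+0=1, deg[7]=1+0=1

Answer: 3 2 2 2 1 1 1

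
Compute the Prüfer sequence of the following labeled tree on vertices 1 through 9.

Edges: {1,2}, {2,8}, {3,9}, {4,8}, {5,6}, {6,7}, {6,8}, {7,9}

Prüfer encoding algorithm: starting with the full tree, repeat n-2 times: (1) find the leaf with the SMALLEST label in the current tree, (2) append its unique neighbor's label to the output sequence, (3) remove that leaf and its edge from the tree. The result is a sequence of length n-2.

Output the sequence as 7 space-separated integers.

Answer: 2 8 9 8 6 6 7

Derivation:
Step 1: leaves = {1,3,4,5}. Remove smallest leaf 1, emit neighbor 2.
Step 2: leaves = {2,3,4,5}. Remove smallest leaf 2, emit neighbor 8.
Step 3: leaves = {3,4,5}. Remove smallest leaf 3, emit neighbor 9.
Step 4: leaves = {4,5,9}. Remove smallest leaf 4, emit neighbor 8.
Step 5: leaves = {5,8,9}. Remove smallest leaf 5, emit neighbor 6.
Step 6: leaves = {8,9}. Remove smallest leaf 8, emit neighbor 6.
Step 7: leaves = {6,9}. Remove smallest leaf 6, emit neighbor 7.
Done: 2 vertices remain (7, 9). Sequence = [2 8 9 8 6 6 7]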